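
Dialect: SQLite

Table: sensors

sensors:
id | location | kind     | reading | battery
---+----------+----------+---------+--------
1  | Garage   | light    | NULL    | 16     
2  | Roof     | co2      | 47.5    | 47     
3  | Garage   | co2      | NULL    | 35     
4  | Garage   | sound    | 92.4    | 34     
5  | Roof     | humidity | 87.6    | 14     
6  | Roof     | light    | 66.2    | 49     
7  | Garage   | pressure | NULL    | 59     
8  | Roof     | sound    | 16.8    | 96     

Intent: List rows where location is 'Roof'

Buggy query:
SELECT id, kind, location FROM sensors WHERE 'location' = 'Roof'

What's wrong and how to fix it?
Bug: Single quotes denote string literals in SQL; the column name is being compared as a constant string

Fix: Reference the column as location without single quotes

Corrected query:
SELECT id, kind, location FROM sensors WHERE location = 'Roof'

Result:
id | kind     | location
---+----------+---------
2  | co2      | Roof    
5  | humidity | Roof    
6  | light    | Roof    
8  | sound    | Roof    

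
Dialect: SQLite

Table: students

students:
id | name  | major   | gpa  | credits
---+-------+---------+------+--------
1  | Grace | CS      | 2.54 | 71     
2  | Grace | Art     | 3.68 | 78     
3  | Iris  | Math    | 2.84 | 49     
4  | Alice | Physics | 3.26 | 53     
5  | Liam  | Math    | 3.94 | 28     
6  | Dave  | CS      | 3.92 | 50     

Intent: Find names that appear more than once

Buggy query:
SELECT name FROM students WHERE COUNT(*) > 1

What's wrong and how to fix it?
Bug: COUNT(*) is an aggregate and cannot be used in WHERE

Fix: GROUP BY name, then filter groups with HAVING COUNT(*) > 1

Corrected query:
SELECT name FROM students GROUP BY name HAVING COUNT(*) > 1

Result:
name 
-----
Grace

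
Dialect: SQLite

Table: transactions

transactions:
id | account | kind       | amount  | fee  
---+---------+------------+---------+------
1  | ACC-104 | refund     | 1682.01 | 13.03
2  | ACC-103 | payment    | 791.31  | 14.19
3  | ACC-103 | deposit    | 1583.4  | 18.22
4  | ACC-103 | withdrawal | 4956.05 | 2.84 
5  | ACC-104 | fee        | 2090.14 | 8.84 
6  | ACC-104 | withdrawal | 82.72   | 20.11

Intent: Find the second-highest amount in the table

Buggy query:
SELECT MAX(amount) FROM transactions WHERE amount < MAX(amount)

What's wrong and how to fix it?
Bug: The inner MAX is an aggregate inside WHERE, which is not allowed

Fix: Put the inner MAX in a scalar subquery

Corrected query:
SELECT MAX(amount) FROM transactions WHERE amount < (SELECT MAX(amount) FROM transactions)

Result:
MAX(amount)
-----------
2090.14    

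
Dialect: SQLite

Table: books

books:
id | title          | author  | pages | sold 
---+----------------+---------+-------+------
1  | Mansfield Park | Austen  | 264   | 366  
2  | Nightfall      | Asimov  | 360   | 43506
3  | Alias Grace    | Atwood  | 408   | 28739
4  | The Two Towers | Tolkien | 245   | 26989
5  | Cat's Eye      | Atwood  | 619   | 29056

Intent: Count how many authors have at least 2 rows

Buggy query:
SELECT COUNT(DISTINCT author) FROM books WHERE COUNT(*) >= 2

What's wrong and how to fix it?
Bug: COUNT(*) cannot appear in WHERE; the per-group count doesn't exist yet

Fix: Use a subquery that GROUPs and filters with HAVING, then count its rows

Corrected query:
SELECT COUNT(*) FROM (SELECT author FROM books GROUP BY author HAVING COUNT(*) >= 2)

Result:
COUNT(*)
--------
1       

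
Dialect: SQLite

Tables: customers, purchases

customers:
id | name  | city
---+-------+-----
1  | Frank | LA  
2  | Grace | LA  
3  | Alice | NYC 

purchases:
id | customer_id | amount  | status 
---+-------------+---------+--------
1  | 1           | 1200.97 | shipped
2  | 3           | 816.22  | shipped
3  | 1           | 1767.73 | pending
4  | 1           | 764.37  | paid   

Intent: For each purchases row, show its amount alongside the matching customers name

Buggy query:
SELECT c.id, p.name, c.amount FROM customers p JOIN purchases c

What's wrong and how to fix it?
Bug: JOIN with no ON clause produces a cartesian product; every purchases row pairs with every customers row

Fix: Specify the join condition linking the foreign key to the parent id

Corrected query:
SELECT c.id, p.name, c.amount FROM customers p JOIN purchases c ON c.customer_id = p.id

Result:
id | name  | amount 
---+-------+--------
1  | Frank | 1200.97
2  | Alice | 816.22 
3  | Frank | 1767.73
4  | Frank | 764.37 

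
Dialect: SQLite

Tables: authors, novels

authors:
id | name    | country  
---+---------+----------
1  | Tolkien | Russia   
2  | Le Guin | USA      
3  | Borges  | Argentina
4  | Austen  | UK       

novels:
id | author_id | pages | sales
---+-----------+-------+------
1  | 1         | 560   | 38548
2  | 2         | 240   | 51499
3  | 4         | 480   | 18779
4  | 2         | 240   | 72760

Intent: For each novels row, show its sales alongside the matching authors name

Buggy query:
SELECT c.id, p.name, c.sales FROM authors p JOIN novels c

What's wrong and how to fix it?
Bug: JOIN with no ON clause produces a cartesian product; every novels row pairs with every authors row

Fix: Add ON c.author_id = p.id to the JOIN

Corrected query:
SELECT c.id, p.name, c.sales FROM authors p JOIN novels c ON c.author_id = p.id

Result:
id | name    | sales
---+---------+------
1  | Tolkien | 38548
2  | Le Guin | 51499
3  | Austen  | 18779
4  | Le Guin | 72760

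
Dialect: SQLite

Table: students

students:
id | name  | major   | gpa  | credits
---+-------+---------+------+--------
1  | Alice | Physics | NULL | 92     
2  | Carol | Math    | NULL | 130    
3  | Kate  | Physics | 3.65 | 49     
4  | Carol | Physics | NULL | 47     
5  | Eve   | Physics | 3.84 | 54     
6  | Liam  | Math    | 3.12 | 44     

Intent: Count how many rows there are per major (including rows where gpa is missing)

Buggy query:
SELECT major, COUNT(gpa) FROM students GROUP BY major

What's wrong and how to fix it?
Bug: COUNT(gpa) skips NULLs, so groups with missing gpa are undercounted

Fix: Replace COUNT(gpa) with COUNT(*)

Corrected query:
SELECT major, COUNT(*) FROM students GROUP BY major

Result:
major   | COUNT(*)
--------+---------
Math    | 2       
Physics | 4       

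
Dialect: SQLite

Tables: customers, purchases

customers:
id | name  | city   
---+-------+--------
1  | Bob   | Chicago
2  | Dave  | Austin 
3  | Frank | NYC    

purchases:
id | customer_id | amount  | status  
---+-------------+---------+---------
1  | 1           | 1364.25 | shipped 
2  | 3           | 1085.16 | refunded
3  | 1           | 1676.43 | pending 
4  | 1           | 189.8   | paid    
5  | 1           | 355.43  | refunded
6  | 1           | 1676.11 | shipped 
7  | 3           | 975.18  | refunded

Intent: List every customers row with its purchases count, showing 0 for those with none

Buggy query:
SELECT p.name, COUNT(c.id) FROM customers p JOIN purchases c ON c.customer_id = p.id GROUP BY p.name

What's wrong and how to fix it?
Bug: An inner join excludes parents with zero children

Fix: Switch to LEFT JOIN to retain unmatched parent rows

Corrected query:
SELECT p.name, COUNT(c.id) FROM customers p LEFT JOIN purchases c ON c.customer_id = p.id GROUP BY p.name

Result:
name  | COUNT(c.id)
------+------------
Bob   | 5          
Dave  | 0          
Frank | 2          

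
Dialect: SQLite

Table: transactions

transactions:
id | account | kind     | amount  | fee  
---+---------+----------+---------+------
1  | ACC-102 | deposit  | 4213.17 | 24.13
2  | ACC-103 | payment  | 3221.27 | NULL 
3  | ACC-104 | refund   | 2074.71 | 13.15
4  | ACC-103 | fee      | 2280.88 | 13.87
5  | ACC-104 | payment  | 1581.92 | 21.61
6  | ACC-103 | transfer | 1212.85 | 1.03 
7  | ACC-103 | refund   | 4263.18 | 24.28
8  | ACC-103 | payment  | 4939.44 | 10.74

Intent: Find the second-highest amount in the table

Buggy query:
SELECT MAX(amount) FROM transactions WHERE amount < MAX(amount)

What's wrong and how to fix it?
Bug: MAX(amount) on the right of the comparison is an aggregate-in-WHERE error

Fix: Compute the overall MAX in a subquery, then take MAX of rows below it

Corrected query:
SELECT MAX(amount) FROM transactions WHERE amount < (SELECT MAX(amount) FROM transactions)

Result:
MAX(amount)
-----------
4263.18    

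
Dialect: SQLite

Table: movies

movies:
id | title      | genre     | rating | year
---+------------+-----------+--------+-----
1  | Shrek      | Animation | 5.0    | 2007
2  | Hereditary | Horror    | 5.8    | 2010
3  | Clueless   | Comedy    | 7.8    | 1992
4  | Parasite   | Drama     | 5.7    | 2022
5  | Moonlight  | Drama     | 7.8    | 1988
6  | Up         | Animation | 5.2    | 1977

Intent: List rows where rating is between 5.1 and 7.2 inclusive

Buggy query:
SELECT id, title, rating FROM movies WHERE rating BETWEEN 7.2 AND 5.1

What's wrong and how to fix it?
Bug: BETWEEN expects the lower bound first; with 7.2 AND 5.1 the range is empty

Fix: Write BETWEEN 5.1 AND 7.2

Corrected query:
SELECT id, title, rating FROM movies WHERE rating BETWEEN 5.1 AND 7.2

Result:
id | title      | rating
---+------------+-------
2  | Hereditary | 5.8   
4  | Parasite   | 5.7   
6  | Up         | 5.2   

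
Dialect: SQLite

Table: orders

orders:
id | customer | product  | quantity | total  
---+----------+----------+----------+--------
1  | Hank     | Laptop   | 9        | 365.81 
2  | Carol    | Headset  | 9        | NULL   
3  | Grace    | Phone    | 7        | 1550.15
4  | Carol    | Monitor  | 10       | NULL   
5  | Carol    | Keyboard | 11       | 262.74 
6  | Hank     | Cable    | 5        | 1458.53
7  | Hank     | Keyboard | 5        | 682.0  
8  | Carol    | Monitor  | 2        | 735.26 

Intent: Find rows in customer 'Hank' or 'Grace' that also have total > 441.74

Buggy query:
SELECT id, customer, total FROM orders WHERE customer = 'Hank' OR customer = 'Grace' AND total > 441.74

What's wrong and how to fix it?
Bug: Without parentheses, AND is evaluated before OR, so the total filter only applies to the 'Grace' branch

Fix: Add parentheses around the OR so the AND applies to both alternatives

Corrected query:
SELECT id, customer, total FROM orders WHERE (customer = 'Hank' OR customer = 'Grace') AND total > 441.74

Result:
id | customer | total  
---+----------+--------
3  | Grace    | 1550.15
6  | Hank     | 1458.53
7  | Hank     | 682    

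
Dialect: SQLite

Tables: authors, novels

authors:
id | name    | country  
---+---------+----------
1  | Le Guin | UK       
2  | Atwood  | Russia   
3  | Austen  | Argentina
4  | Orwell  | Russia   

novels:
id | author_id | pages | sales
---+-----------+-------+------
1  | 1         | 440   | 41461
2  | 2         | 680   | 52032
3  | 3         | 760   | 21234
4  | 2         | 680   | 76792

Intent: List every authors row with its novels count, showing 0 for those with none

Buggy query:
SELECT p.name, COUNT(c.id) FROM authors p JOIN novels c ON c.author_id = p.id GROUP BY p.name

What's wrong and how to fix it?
Bug: An inner join excludes parents with zero children

Fix: Use LEFT JOIN so parents without children still appear (COUNT(c.id) gives 0)

Corrected query:
SELECT p.name, COUNT(c.id) FROM authors p LEFT JOIN novels c ON c.author_id = p.id GROUP BY p.name

Result:
name    | COUNT(c.id)
--------+------------
Atwood  | 2          
Austen  | 1          
Le Guin | 1          
Orwell  | 0          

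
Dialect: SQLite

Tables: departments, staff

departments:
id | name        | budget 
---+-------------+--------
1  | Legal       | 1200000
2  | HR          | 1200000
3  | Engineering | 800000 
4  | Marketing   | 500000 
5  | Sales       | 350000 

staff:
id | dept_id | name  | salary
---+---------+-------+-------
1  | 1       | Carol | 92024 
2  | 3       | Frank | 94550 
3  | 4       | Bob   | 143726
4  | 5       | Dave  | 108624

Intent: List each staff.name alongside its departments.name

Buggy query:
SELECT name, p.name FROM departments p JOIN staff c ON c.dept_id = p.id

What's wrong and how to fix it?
Bug: Both tables have a 'name' column; the unqualified reference is ambiguous

Fix: Qualify the column with its table alias (c.name)

Corrected query:
SELECT c.name, p.name FROM departments p JOIN staff c ON c.dept_id = p.id

Result:
name  | name       
------+------------
Carol | Legal      
Frank | Engineering
Bob   | Marketing  
Dave  | Sales      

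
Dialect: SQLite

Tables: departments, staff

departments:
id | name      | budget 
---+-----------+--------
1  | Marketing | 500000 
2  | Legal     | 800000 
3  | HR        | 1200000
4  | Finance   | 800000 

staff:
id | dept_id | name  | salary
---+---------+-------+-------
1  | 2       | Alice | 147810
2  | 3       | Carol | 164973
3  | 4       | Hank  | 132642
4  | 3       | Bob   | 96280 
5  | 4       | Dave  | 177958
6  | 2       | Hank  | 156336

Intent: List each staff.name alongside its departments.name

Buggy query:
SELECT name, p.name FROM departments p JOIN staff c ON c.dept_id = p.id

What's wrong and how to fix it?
Bug: 'name' exists in both joined tables, so the database can't tell which one is meant

Fix: Qualify the column with its table alias (c.name)

Corrected query:
SELECT c.name, p.name FROM departments p JOIN staff c ON c.dept_id = p.id

Result:
name  | name   
------+--------
Alice | Legal  
Carol | HR     
Hank  | Finance
Bob   | HR     
Dave  | Finance
Hank  | Legal  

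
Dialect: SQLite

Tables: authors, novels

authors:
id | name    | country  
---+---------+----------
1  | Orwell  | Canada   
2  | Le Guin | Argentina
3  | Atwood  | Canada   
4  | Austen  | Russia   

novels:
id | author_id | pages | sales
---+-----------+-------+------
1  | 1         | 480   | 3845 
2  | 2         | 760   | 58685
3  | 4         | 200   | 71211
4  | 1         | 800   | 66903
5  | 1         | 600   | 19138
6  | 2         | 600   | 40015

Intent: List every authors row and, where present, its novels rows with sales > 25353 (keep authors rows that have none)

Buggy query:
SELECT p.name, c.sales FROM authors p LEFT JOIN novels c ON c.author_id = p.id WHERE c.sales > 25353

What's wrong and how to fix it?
Bug: Filtering c.sales in WHERE discards the NULL rows produced by LEFT JOIN, turning it into an inner join

Fix: Put 'c.sales > 25353' in the JOIN's ON clause instead of WHERE

Corrected query:
SELECT p.name, c.sales FROM authors p LEFT JOIN novels c ON c.author_id = p.id AND c.sales > 25353

Result:
name    | sales
--------+------
Orwell  | 66903
Le Guin | 40015
Le Guin | 58685
Atwood  | NULL 
Austen  | 71211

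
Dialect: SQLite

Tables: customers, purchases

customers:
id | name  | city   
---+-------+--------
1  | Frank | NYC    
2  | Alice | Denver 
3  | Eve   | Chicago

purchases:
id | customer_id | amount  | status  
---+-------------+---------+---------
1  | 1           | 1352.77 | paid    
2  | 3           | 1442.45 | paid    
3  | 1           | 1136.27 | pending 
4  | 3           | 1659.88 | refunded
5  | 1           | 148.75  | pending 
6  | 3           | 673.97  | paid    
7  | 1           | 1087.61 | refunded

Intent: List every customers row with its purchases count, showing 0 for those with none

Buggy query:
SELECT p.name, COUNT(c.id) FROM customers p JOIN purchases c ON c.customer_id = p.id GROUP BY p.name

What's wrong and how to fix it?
Bug: INNER JOIN drops customers rows that have no matching purchases rows

Fix: Use LEFT JOIN so parents without children still appear (COUNT(c.id) gives 0)

Corrected query:
SELECT p.name, COUNT(c.id) FROM customers p LEFT JOIN purchases c ON c.customer_id = p.id GROUP BY p.name

Result:
name  | COUNT(c.id)
------+------------
Alice | 0          
Eve   | 3          
Frank | 4          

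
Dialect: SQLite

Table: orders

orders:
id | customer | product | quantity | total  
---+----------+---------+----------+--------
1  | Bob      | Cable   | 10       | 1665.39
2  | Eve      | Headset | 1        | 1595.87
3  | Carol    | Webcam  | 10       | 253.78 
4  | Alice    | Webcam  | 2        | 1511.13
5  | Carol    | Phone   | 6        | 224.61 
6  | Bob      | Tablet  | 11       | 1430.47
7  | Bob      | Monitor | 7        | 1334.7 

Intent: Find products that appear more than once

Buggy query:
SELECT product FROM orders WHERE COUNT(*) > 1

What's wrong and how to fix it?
Bug: WHERE can't reference COUNT(*); aggregates are computed after WHERE

Fix: GROUP BY product, then filter groups with HAVING COUNT(*) > 1

Corrected query:
SELECT product FROM orders GROUP BY product HAVING COUNT(*) > 1

Result:
product
-------
Webcam 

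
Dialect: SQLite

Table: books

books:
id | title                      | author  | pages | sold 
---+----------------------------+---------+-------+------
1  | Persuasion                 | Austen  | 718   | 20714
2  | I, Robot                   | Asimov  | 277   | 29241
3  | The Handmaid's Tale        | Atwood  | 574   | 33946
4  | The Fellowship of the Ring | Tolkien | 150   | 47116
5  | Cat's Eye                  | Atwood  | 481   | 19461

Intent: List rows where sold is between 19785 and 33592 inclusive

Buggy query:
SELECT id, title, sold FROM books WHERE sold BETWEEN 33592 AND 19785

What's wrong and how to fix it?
Bug: BETWEEN expects the lower bound first; with 33592 AND 19785 the range is empty

Fix: Swap the bounds so the smaller value comes first

Corrected query:
SELECT id, title, sold FROM books WHERE sold BETWEEN 19785 AND 33592

Result:
id | title      | sold 
---+------------+------
1  | Persuasion | 20714
2  | I, Robot   | 29241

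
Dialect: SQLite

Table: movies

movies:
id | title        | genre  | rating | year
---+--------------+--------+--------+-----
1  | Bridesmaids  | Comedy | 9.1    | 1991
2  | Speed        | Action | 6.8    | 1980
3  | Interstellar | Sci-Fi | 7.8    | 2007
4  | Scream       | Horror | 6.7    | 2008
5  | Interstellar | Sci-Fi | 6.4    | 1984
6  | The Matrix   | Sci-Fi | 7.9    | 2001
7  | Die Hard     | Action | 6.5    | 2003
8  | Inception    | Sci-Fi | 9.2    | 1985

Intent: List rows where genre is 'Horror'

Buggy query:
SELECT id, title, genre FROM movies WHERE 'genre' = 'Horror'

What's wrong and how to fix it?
Bug: 'genre' in single quotes is a string literal, not the column; the comparison is literal-vs-literal and never true

Fix: Remove the quotes around the column name (or use double quotes for an identifier)

Corrected query:
SELECT id, title, genre FROM movies WHERE genre = 'Horror'

Result:
id | title  | genre 
---+--------+-------
4  | Scream | Horror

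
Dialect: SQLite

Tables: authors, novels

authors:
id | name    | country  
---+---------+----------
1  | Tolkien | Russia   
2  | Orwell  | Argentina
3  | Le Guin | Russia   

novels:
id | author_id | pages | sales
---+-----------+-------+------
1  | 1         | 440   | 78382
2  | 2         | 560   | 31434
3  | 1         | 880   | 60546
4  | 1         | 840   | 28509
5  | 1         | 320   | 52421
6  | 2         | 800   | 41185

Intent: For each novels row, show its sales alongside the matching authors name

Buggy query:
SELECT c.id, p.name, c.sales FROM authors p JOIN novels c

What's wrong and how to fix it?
Bug: JOIN with no ON clause produces a cartesian product; every novels row pairs with every authors row

Fix: Specify the join condition linking the foreign key to the parent id

Corrected query:
SELECT c.id, p.name, c.sales FROM authors p JOIN novels c ON c.author_id = p.id

Result:
id | name    | sales
---+---------+------
1  | Tolkien | 78382
2  | Orwell  | 31434
3  | Tolkien | 60546
4  | Tolkien | 28509
5  | Tolkien | 52421
6  | Orwell  | 41185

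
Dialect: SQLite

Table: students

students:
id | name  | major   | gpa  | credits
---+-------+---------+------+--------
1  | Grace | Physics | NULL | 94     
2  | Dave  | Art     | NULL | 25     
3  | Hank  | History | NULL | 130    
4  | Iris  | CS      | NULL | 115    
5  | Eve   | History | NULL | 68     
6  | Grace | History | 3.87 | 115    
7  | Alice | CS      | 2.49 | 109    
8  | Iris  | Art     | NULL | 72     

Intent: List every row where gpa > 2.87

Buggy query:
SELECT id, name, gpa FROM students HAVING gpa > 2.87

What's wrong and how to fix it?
Bug: HAVING filters the output of aggregation, but this query has no GROUP BY and no aggregate functions, so SQLite rejects it (HAVING clause on a non-aggregate query); the condition here is per row

Fix: Use WHERE for row-level filtering

Corrected query:
SELECT id, name, gpa FROM students WHERE gpa > 2.87

Result:
id | name  | gpa 
---+-------+-----
6  | Grace | 3.87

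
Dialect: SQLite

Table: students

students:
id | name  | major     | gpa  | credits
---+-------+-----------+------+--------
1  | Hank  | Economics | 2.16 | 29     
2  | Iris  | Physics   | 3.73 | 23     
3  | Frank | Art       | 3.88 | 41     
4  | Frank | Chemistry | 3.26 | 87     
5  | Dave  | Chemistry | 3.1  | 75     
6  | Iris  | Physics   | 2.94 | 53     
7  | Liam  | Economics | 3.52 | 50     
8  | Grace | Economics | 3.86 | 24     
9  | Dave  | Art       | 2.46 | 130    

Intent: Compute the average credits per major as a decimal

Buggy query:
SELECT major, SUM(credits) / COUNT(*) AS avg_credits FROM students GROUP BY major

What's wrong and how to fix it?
Bug: SUM(credits) and COUNT(*) are both integers; the division truncates the fractional part

Fix: Multiply by 1.0 (or CAST to REAL) to force floating-point division

Corrected query:
SELECT major, SUM(credits) * 1.0 / COUNT(*) AS avg_credits FROM students GROUP BY major

Result:
major     | avg_credits
----------+------------
Art       | 85.5       
Chemistry | 81         
Economics | 34.333333  
Physics   | 38         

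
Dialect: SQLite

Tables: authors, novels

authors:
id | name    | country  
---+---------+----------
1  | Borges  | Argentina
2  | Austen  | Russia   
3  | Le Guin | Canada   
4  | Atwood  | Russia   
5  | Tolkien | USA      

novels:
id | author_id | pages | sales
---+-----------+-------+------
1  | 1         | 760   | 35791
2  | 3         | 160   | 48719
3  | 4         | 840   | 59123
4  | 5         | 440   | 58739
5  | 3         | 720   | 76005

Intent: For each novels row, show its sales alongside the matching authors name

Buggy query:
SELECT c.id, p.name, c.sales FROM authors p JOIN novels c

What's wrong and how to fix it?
Bug: Missing join condition: each novels row is matched to all authors rows instead of just its own

Fix: Specify the join condition linking the foreign key to the parent id

Corrected query:
SELECT c.id, p.name, c.sales FROM authors p JOIN novels c ON c.author_id = p.id

Result:
id | name    | sales
---+---------+------
1  | Borges  | 35791
2  | Le Guin | 48719
3  | Atwood  | 59123
4  | Tolkien | 58739
5  | Le Guin | 76005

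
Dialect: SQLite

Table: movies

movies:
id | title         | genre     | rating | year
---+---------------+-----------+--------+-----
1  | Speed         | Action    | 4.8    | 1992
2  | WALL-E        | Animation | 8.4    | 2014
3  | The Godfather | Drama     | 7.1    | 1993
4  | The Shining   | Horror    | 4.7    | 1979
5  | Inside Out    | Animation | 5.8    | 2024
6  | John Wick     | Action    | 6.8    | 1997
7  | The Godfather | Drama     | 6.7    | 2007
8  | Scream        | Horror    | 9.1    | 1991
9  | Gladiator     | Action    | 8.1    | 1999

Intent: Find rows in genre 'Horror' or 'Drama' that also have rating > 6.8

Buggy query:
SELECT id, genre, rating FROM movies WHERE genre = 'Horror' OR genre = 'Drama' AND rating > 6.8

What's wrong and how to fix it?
Bug: Without parentheses, AND is evaluated before OR, so the rating filter only applies to the 'Drama' branch

Fix: Add parentheses around the OR so the AND applies to both alternatives

Corrected query:
SELECT id, genre, rating FROM movies WHERE (genre = 'Horror' OR genre = 'Drama') AND rating > 6.8

Result:
id | genre  | rating
---+--------+-------
3  | Drama  | 7.1   
8  | Horror | 9.1   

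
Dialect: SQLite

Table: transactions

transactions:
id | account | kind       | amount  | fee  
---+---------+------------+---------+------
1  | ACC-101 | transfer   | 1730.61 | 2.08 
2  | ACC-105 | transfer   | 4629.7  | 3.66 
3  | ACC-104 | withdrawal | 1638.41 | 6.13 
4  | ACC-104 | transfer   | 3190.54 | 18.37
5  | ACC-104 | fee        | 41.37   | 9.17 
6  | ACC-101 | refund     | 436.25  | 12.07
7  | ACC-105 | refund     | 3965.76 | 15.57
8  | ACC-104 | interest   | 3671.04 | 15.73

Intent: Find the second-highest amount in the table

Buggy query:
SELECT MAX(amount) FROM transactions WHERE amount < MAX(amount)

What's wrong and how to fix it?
Bug: MAX(amount) on the right of the comparison is an aggregate-in-WHERE error

Fix: Compute the overall MAX in a subquery, then take MAX of rows below it

Corrected query:
SELECT MAX(amount) FROM transactions WHERE amount < (SELECT MAX(amount) FROM transactions)

Result:
MAX(amount)
-----------
3965.76    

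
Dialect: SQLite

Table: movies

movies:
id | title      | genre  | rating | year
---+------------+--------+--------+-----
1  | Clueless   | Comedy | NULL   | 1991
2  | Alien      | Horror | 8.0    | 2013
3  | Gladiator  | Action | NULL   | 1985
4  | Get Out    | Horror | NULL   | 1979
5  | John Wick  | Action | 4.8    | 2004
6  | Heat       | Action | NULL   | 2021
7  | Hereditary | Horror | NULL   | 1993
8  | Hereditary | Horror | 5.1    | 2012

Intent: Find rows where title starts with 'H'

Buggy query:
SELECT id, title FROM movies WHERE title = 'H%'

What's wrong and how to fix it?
Bug: Wildcards only work with LIKE; '=' treats '%' as a literal character

Fix: Replace '=' with LIKE so 'H%' is treated as a pattern

Corrected query:
SELECT id, title FROM movies WHERE title LIKE 'H%'

Result:
id | title     
---+-----------
6  | Heat      
7  | Hereditary
8  | Hereditary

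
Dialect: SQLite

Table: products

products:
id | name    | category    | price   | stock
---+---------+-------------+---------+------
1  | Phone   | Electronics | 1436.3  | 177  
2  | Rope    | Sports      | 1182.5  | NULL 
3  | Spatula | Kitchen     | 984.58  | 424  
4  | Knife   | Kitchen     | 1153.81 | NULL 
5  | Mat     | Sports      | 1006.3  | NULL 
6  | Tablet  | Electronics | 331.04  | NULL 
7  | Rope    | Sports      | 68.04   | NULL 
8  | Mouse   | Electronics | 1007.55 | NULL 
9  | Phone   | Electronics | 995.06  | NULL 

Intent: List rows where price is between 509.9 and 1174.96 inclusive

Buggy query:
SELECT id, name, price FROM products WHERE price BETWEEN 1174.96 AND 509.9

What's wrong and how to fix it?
Bug: BETWEEN expects the lower bound first; with 1174.96 AND 509.9 the range is empty

Fix: Swap the bounds so the smaller value comes first

Corrected query:
SELECT id, name, price FROM products WHERE price BETWEEN 509.9 AND 1174.96

Result:
id | name    | price  
---+---------+--------
3  | Spatula | 984.58 
4  | Knife   | 1153.81
5  | Mat     | 1006.3 
8  | Mouse   | 1007.55
9  | Phone   | 995.06 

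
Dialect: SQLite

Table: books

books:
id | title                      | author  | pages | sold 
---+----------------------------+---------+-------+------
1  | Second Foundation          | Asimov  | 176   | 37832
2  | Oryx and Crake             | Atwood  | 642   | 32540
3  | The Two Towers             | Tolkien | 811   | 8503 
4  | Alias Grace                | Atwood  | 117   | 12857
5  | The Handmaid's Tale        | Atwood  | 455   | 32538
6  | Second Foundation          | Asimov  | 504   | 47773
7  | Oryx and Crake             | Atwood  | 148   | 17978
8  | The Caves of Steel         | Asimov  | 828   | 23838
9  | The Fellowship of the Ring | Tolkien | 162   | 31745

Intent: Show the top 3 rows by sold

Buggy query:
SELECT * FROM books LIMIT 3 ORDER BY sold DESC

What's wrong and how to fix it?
Bug: LIMIT must come after ORDER BY

Fix: Sort with ORDER BY, then apply LIMIT

Corrected query:
SELECT * FROM books ORDER BY sold DESC LIMIT 3

Result:
id | title             | author | pages | sold 
---+-------------------+--------+-------+------
6  | Second Foundation | Asimov | 504   | 47773
1  | Second Foundation | Asimov | 176   | 37832
2  | Oryx and Crake    | Atwood | 642   | 32540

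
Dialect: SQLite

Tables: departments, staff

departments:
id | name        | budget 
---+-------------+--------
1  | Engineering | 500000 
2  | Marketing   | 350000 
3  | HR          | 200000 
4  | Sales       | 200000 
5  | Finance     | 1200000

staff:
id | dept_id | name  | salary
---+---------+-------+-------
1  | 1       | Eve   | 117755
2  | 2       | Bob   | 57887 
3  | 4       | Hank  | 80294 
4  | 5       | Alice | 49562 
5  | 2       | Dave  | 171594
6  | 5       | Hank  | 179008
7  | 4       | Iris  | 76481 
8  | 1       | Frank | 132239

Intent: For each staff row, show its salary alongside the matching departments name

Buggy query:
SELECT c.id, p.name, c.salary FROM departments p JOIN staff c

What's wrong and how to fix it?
Bug: JOIN with no ON clause produces a cartesian product; every staff row pairs with every departments row

Fix: Add ON c.dept_id = p.id to the JOIN

Corrected query:
SELECT c.id, p.name, c.salary FROM departments p JOIN staff c ON c.dept_id = p.id

Result:
id | name        | salary
---+-------------+-------
1  | Engineering | 117755
2  | Marketing   | 57887 
3  | Sales       | 80294 
4  | Finance     | 49562 
5  | Marketing   | 171594
6  | Finance     | 179008
7  | Sales       | 76481 
8  | Engineering | 132239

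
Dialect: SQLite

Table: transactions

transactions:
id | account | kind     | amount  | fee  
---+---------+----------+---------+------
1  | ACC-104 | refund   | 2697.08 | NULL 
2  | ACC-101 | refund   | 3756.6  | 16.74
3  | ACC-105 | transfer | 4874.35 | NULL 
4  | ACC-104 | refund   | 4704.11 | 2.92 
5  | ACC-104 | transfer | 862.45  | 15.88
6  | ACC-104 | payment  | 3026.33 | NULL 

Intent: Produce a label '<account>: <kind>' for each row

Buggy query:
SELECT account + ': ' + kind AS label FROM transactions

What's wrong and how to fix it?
Bug: '+' is numeric addition; on text columns SQLite converts them to 0 instead of concatenating

Fix: Replace + with || to concatenate text

Corrected query:
SELECT account || ': ' || kind AS label FROM transactions

Result:
label            
-----------------
ACC-104: refund  
ACC-101: refund  
ACC-105: transfer
ACC-104: refund  
ACC-104: transfer
ACC-104: payment 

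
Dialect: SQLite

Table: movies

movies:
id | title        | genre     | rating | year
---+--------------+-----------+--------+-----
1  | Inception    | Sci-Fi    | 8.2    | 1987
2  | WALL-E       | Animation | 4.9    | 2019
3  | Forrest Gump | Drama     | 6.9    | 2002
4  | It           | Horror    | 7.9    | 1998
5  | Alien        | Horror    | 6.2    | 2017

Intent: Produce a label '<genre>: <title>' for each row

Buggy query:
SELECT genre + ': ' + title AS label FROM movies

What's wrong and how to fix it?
Bug: '+' is numeric addition; on text columns SQLite converts them to 0 instead of concatenating

Fix: Replace + with || to concatenate text

Corrected query:
SELECT genre || ': ' || title AS label FROM movies

Result:
label              
-------------------
Sci-Fi: Inception  
Animation: WALL-E  
Drama: Forrest Gump
Horror: It         
Horror: Alien      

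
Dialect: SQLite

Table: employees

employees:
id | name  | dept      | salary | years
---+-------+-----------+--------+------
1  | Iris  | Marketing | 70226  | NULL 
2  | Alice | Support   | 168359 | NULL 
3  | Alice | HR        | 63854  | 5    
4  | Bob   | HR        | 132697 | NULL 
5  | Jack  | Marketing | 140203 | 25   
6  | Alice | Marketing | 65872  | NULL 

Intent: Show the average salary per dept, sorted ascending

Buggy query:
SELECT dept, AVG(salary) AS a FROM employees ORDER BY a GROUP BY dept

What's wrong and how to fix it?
Bug: ORDER BY appears before GROUP BY; SQL clause order requires GROUP BY first

Fix: Reorder: SELECT … FROM … GROUP BY … ORDER BY …

Corrected query:
SELECT dept, AVG(salary) AS a FROM employees GROUP BY dept ORDER BY a

Result:
dept      | a           
----------+-------------
Marketing | 92100.333333
HR        | 98275.5     
Support   | 168359      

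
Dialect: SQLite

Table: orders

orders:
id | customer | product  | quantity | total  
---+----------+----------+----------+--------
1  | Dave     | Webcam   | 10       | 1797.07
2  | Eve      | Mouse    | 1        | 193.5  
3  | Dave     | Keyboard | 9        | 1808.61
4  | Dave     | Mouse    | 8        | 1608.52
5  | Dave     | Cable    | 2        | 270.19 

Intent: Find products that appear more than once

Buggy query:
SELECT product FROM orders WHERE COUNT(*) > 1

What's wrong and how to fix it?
Bug: WHERE can't reference COUNT(*); aggregates are computed after WHERE

Fix: GROUP BY product, then filter groups with HAVING COUNT(*) > 1

Corrected query:
SELECT product FROM orders GROUP BY product HAVING COUNT(*) > 1

Result:
product
-------
Mouse  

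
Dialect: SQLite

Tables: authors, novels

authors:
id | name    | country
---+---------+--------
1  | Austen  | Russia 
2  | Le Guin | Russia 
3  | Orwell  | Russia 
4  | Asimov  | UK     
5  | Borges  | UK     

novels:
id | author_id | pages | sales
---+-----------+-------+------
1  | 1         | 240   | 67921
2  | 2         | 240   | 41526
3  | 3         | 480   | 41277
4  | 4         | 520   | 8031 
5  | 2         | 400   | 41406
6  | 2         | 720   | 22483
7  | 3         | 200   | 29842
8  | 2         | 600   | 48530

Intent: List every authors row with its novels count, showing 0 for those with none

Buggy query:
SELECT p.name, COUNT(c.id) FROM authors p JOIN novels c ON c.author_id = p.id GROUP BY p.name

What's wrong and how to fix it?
Bug: INNER JOIN drops authors rows that have no matching novels rows

Fix: Switch to LEFT JOIN to retain unmatched parent rows

Corrected query:
SELECT p.name, COUNT(c.id) FROM authors p LEFT JOIN novels c ON c.author_id = p.id GROUP BY p.name

Result:
name    | COUNT(c.id)
--------+------------
Asimov  | 1          
Austen  | 1          
Borges  | 0          
Le Guin | 4          
Orwell  | 2          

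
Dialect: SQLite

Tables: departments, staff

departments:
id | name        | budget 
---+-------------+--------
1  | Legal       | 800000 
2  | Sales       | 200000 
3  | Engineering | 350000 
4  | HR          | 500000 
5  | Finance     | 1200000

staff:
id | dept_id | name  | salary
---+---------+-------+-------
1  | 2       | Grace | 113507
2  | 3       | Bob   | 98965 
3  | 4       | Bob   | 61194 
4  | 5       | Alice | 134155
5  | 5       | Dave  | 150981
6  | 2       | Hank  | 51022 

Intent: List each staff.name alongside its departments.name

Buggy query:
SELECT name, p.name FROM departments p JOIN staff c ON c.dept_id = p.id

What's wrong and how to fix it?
Bug: Both tables have a 'name' column; the unqualified reference is ambiguous

Fix: Qualify the column with its table alias (c.name)

Corrected query:
SELECT c.name, p.name FROM departments p JOIN staff c ON c.dept_id = p.id

Result:
name  | name       
------+------------
Grace | Sales      
Bob   | Engineering
Bob   | HR         
Alice | Finance    
Dave  | Finance    
Hank  | Sales      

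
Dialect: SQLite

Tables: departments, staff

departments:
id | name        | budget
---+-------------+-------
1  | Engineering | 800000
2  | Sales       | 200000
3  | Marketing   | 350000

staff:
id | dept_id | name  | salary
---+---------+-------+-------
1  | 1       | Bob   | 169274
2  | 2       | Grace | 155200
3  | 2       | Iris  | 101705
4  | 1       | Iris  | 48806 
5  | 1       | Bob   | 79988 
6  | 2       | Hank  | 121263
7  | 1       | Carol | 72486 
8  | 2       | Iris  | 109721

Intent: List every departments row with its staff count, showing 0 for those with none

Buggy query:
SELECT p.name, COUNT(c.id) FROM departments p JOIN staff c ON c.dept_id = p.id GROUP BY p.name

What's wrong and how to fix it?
Bug: INNER JOIN drops departments rows that have no matching staff rows

Fix: Use LEFT JOIN so parents without children still appear (COUNT(c.id) gives 0)

Corrected query:
SELECT p.name, COUNT(c.id) FROM departments p LEFT JOIN staff c ON c.dept_id = p.id GROUP BY p.name

Result:
name        | COUNT(c.id)
------------+------------
Engineering | 4          
Marketing   | 0          
Sales       | 4          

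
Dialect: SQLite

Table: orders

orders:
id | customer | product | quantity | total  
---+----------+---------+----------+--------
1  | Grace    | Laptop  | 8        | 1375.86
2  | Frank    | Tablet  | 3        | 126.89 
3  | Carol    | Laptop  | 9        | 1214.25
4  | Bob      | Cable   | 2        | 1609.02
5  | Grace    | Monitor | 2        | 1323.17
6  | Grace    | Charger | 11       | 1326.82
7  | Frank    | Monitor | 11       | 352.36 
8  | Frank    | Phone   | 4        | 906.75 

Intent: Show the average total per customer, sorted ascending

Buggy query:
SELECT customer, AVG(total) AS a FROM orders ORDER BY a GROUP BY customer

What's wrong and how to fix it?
Bug: ORDER BY appears before GROUP BY; SQL clause order requires GROUP BY first

Fix: Reorder: SELECT … FROM … GROUP BY … ORDER BY …

Corrected query:
SELECT customer, AVG(total) AS a FROM orders GROUP BY customer ORDER BY a

Result:
customer | a      
---------+--------
Frank    | 462    
Carol    | 1214.25
Grace    | 1341.95
Bob      | 1609.02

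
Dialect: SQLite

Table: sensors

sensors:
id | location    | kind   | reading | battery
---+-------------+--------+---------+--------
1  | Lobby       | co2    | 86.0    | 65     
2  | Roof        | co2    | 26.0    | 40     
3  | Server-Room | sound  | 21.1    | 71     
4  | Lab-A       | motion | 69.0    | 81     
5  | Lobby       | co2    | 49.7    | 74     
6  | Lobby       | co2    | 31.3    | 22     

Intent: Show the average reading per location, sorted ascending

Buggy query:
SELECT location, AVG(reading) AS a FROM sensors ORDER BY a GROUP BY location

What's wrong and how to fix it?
Bug: ORDER BY appears before GROUP BY; SQL clause order requires GROUP BY first

Fix: Reorder: SELECT … FROM … GROUP BY … ORDER BY …

Corrected query:
SELECT location, AVG(reading) AS a FROM sensors GROUP BY location ORDER BY a

Result:
location    | a        
------------+----------
Server-Room | 21.1     
Roof        | 26       
Lobby       | 55.666667
Lab-A       | 69       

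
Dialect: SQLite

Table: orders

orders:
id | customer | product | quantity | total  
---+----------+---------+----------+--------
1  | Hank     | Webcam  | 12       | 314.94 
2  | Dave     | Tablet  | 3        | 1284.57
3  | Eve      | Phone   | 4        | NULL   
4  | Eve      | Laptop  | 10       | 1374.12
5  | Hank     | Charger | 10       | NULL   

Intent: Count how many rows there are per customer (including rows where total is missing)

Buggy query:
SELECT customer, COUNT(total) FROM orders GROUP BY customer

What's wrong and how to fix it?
Bug: COUNT(total) skips NULLs, so groups with missing total are undercounted

Fix: Replace COUNT(total) with COUNT(*)

Corrected query:
SELECT customer, COUNT(*) FROM orders GROUP BY customer

Result:
customer | COUNT(*)
---------+---------
Dave     | 1       
Eve      | 2       
Hank     | 2       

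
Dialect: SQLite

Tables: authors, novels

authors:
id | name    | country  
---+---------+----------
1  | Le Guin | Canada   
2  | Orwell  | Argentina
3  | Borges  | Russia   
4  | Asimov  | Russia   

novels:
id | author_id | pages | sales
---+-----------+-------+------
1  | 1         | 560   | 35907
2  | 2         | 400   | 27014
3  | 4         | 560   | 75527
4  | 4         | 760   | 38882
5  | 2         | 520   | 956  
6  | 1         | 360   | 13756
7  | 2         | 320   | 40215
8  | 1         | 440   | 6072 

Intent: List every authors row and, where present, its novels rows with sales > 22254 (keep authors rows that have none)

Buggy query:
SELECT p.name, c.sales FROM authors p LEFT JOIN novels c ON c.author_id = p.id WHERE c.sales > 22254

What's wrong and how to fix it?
Bug: A WHERE condition on the right-hand table after LEFT JOIN drops unmatched parents

Fix: Move the right-table condition into the ON clause so unmatched parents are kept

Corrected query:
SELECT p.name, c.sales FROM authors p LEFT JOIN novels c ON c.author_id = p.id AND c.sales > 22254

Result:
name    | sales
--------+------
Le Guin | 35907
Orwell  | 27014
Orwell  | 40215
Borges  | NULL 
Asimov  | 38882
Asimov  | 75527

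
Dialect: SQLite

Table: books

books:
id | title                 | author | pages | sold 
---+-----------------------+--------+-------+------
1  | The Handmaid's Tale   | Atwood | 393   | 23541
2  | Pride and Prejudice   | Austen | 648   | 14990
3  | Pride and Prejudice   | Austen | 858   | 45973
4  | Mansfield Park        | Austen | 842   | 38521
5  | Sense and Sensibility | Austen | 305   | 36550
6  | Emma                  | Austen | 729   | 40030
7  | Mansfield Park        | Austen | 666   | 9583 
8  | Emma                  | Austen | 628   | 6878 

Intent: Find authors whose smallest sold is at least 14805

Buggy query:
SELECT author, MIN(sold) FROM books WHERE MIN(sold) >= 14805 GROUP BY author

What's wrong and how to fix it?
Bug: MIN() in WHERE is a misuse of aggregate

Fix: Use HAVING for the per-group MIN condition

Corrected query:
SELECT author, MIN(sold) FROM books GROUP BY author HAVING MIN(sold) >= 14805

Result:
author | MIN(sold)
-------+----------
Atwood | 23541    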